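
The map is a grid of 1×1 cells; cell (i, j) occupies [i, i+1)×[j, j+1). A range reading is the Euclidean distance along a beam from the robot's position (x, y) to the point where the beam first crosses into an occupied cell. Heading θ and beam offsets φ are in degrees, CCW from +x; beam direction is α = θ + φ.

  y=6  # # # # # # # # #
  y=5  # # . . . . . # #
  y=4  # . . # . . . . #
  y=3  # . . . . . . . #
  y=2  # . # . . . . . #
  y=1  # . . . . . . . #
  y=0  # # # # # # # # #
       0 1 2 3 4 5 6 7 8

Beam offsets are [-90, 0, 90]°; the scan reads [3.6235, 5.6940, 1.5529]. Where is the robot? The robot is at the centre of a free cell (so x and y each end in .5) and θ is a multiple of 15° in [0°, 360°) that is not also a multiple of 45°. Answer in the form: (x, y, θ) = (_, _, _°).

(x, y, θ) = (6.5, 2.5, 195°)

Candidates: 31 free-cell centres × 16 headings = 496 poses. Raycast each; keep the one whose scan matches to 4 dp.
  (2.5, 4.5, 15°): beam 1 = 1.5529 ≠ 3.6235 ✗
  (5.5, 4.5, 300°): beam 1 = 3.0000 ≠ 3.6235 ✗
  (1.5, 4.5, 345°): beam 1 = 1.9319 ≠ 3.6235 ✗
  …
  (6.5, 2.5, 195°): r_1=3.6235, r_2=5.6940, r_3=1.5529 — all match ✓
Unique over the lattice → pose = (6.5, 2.5, 195°).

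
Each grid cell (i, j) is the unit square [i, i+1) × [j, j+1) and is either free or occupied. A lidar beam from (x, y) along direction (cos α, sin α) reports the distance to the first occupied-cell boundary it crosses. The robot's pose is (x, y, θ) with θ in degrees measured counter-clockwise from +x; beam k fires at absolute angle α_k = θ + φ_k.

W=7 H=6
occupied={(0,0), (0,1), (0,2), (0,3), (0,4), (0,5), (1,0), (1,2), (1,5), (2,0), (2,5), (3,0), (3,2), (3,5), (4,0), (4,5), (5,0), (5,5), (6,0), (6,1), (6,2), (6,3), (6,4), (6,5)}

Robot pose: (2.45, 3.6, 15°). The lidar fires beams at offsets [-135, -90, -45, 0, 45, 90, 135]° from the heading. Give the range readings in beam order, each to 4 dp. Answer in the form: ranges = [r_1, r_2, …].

ranges = [0.9000, 2.6917, 1.2000, 3.6752, 1.6166, 1.4494, 1.6743]

beam 1: φ=-135°, α=240°
  direction (-0.5000, -0.8660); cell (2,3); t to first gridline: x 0.9000, y 0.6928 (then +2.0000 / +1.1547)
    (2,2) via y @ 0.6928
    (1,2) via x @ 0.9000  # hit
  → r_1 = 0.9000
beam 2: φ=-90°, α=285°
  direction (0.2588, -0.9659); cell (2,3); t to first gridline: x 2.1250, y 0.6212 (then +3.8637 / +1.0353)
    (2,2) via y @ 0.6212
    (2,1) via y @ 1.6564
    (3,1) via x @ 2.1250
    (3,0) via y @ 2.6917  # hit
  → r_2 = 2.6917
beam 3: φ=-45°, α=330°
  direction (0.8660, -0.5000); cell (2,3); t to first gridline: x 0.6351, y 1.2000 (then +1.1547 / +2.0000)
    (3,3) via x @ 0.6351
    (3,2) via y @ 1.2000  # hit
  → r_3 = 1.2000
beam 4: φ=0°, α=15°
  direction (0.9659, 0.2588); cell (2,3); t to first gridline: x 0.5694, y 1.5455 (then +1.0353 / +3.8637)
    (3,3) via x @ 0.5694
    (3,4) via y @ 1.5455
    (4,4) via x @ 1.6047
    (5,4) via x @ 2.6400
    (6,4) via x @ 3.6752  # hit
  → r_4 = 3.6752
beam 5: φ=45°, α=60°
  direction (0.5000, 0.8660); cell (2,3); t to first gridline: x 1.1000, y 0.4619 (then +2.0000 / +1.1547)
    (2,4) via y @ 0.4619
    (3,4) via x @ 1.1000
    (3,5) via y @ 1.6166  # hit
  → r_5 = 1.6166
beam 6: φ=90°, α=105°
  direction (-0.2588, 0.9659); cell (2,3); t to first gridline: x 1.7387, y 0.4141 (then +3.8637 / +1.0353)
    (2,4) via y @ 0.4141
    (2,5) via y @ 1.4494  # hit
  → r_6 = 1.4494
beam 7: φ=135°, α=150°
  direction (-0.8660, 0.5000); cell (2,3); t to first gridline: x 0.5196, y 0.8000 (then +1.1547 / +2.0000)
    (1,3) via x @ 0.5196
    (1,4) via y @ 0.8000
    (0,4) via x @ 1.6743  # hit
  → r_7 = 1.6743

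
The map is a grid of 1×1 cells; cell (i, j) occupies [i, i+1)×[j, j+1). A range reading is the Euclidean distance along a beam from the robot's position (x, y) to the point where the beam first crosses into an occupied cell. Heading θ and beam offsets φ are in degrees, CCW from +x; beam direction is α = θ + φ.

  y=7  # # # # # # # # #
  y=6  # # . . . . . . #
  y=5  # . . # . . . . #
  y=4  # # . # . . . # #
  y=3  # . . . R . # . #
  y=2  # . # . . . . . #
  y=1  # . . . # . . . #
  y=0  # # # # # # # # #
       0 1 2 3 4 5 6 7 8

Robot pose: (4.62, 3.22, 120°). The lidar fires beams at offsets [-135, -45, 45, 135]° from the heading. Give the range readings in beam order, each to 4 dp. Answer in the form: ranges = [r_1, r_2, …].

ranges = [3.4992, 3.9133, 3.0137, 1.2630]

beam 1: φ=-135°, α=345°
  cosα=0.9659 sinα=-0.2588 | (4,3) | tMaxX 0.3934 tMaxY 0.8500 | tΔX 1.0353 tΔY 3.8637
    t=0.3934 [x] (5,3)
    t=0.8500 [y] (5,2)
    t=1.4287 [x] (6,2)
    t=2.4640 [x] (7,2)
    t=3.4992 [x] (8,2) — stop
  → r_1 = 3.4992
beam 2: φ=-45°, α=75°
  cosα=0.2588 sinα=0.9659 | (4,3) | tMaxX 1.4682 tMaxY 0.8075 | tΔX 3.8637 tΔY 1.0353
    t=0.8075 [y] (4,4)
    t=1.4682 [x] (5,4)
    t=1.8428 [y] (5,5)
    t=2.8781 [y] (5,6)
    t=3.9133 [y] (5,7) — stop
  → r_2 = 3.9133
beam 3: φ=45°, α=165°
  cosα=-0.9659 sinα=0.2588 | (4,3) | tMaxX 0.6419 tMaxY 3.0137 | tΔX 1.0353 tΔY 3.8637
    t=0.6419 [x] (3,3)
    t=1.6771 [x] (2,3)
    t=2.7124 [x] (1,3)
    t=3.0137 [y] (1,4) — stop
  → r_3 = 3.0137
beam 4: φ=135°, α=255°
  cosα=-0.2588 sinα=-0.9659 | (4,3) | tMaxX 2.3955 tMaxY 0.2278 | tΔX 3.8637 tΔY 1.0353
    t=0.2278 [y] (4,2)
    t=1.2630 [y] (4,1) — stop
  → r_4 = 1.2630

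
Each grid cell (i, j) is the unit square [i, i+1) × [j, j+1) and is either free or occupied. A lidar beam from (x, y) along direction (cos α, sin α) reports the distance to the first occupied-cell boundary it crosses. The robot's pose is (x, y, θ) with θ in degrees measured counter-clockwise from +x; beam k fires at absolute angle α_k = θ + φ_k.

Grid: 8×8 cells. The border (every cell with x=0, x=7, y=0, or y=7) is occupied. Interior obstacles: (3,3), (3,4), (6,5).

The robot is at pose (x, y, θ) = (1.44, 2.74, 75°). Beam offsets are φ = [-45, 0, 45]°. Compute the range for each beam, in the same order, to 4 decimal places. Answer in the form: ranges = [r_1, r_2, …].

ranges = [1.8013, 4.4103, 0.8800]

beam 1: φ=-45°, α=30°
  direction (0.8660, 0.5000); cell (1,2); t to first gridline: x 0.6466, y 0.5200 (then +1.1547 / +2.0000)
    (1,3) via y @ 0.5200
    (2,3) via x @ 0.6466
    (3,3) via x @ 1.8013  # hit
  → r_1 = 1.8013
beam 2: φ=0°, α=75°
  direction (0.2588, 0.9659); cell (1,2); t to first gridline: x 2.1637, y 0.2692 (then +3.8637 / +1.0353)
    (1,3) via y @ 0.2692
    (1,4) via y @ 1.3044
    (2,4) via x @ 2.1637
    (2,5) via y @ 2.3397
    (2,6) via y @ 3.3750
    (2,7) via y @ 4.4103  # hit
  → r_2 = 4.4103
beam 3: φ=45°, α=120°
  direction (-0.5000, 0.8660); cell (1,2); t to first gridline: x 0.8800, y 0.3002 (then +2.0000 / +1.1547)
    (1,3) via y @ 0.3002
    (0,3) via x @ 0.8800  # hit
  → r_3 = 0.8800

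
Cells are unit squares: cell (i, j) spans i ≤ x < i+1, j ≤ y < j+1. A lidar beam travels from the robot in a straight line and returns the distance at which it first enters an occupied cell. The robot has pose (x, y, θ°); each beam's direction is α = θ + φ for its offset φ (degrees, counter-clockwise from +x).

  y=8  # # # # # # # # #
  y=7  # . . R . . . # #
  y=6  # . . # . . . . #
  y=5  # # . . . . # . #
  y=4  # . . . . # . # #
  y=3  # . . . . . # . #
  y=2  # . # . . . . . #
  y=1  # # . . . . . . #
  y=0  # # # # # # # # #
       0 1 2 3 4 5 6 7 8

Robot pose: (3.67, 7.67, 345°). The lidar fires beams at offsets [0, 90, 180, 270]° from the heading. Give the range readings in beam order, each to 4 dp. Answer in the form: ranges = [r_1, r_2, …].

ranges = [4.4827, 0.3416, 1.2750, 0.6936]

beam 1: φ=0°, α=345°
  d=(0.9659,-0.2588)  start (3,7)  tX=0.3416 tY=2.5887  stride 1/|dx|=1.0353 1/|dy|=3.8637
    cross x-line → (4,7), t=0.3416
    cross x-line → (5,7), t=1.3769
    cross x-line → (6,7), t=2.4122
    cross y-line → (6,6), t=2.5887
    cross x-line → (7,6), t=3.4475
    cross x-line → (8,6), t=4.4827 (wall)
  → r_1 = 4.4827
beam 2: φ=90°, α=75°
  d=(0.2588,0.9659)  start (3,7)  tX=1.2750 tY=0.3416  stride 1/|dx|=3.8637 1/|dy|=1.0353
    cross y-line → (3,8), t=0.3416 (wall)
  → r_2 = 0.3416
beam 3: φ=180°, α=165°
  d=(-0.9659,0.2588)  start (3,7)  tX=0.6936 tY=1.2750  stride 1/|dx|=1.0353 1/|dy|=3.8637
    cross x-line → (2,7), t=0.6936
    cross y-line → (2,8), t=1.2750 (wall)
  → r_3 = 1.2750
beam 4: φ=270°, α=255°
  d=(-0.2588,-0.9659)  start (3,7)  tX=2.5887 tY=0.6936  stride 1/|dx|=3.8637 1/|dy|=1.0353
    cross y-line → (3,6), t=0.6936 (wall)
  → r_4 = 0.6936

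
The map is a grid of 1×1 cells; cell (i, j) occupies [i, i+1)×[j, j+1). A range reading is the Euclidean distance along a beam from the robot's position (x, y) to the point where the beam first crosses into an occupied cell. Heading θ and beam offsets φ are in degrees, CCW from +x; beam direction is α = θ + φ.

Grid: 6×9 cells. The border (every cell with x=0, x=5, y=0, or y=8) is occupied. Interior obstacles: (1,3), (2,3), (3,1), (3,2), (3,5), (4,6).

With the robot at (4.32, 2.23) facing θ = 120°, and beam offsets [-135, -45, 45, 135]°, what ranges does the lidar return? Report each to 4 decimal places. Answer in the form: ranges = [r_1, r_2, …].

beam 1: φ=-135°, α=345°
  d=(0.9659,-0.2588)  start (4,2)  tX=0.7040 tY=0.8887  stride 1/|dx|=1.0353 1/|dy|=3.8637
    cross x-line → (5,2), t=0.7040 (wall)
  → r_1 = 0.7040
beam 2: φ=-45°, α=75°
  d=(0.2588,0.9659)  start (4,2)  tX=2.6273 tY=0.7972  stride 1/|dx|=3.8637 1/|dy|=1.0353
    cross y-line → (4,3), t=0.7972
    cross y-line → (4,4), t=1.8324
    cross x-line → (5,4), t=2.6273 (wall)
  → r_2 = 2.6273
beam 3: φ=45°, α=165°
  d=(-0.9659,0.2588)  start (4,2)  tX=0.3313 tY=2.9751  stride 1/|dx|=1.0353 1/|dy|=3.8637
    cross x-line → (3,2), t=0.3313 (wall)
  → r_3 = 0.3313
beam 4: φ=135°, α=255°
  d=(-0.2588,-0.9659)  start (4,2)  tX=1.2364 tY=0.2381  stride 1/|dx|=3.8637 1/|dy|=1.0353
    cross y-line → (4,1), t=0.2381
    cross x-line → (3,1), t=1.2364 (wall)
  → r_4 = 1.2364

ranges = [0.7040, 2.6273, 0.3313, 1.2364]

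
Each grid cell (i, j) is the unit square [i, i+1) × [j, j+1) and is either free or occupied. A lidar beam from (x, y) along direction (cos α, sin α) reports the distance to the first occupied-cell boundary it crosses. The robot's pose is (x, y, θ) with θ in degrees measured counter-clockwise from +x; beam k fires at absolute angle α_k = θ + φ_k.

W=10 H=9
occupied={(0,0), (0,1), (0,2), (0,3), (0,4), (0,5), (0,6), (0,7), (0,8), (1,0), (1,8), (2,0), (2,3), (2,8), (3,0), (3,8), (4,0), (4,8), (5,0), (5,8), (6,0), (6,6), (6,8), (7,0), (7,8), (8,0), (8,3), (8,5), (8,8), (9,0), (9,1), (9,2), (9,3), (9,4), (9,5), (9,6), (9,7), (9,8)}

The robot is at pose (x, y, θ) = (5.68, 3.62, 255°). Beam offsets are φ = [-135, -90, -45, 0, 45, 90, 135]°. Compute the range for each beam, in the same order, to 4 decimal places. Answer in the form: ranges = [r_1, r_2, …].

ranges = [5.0576, 4.8451, 5.2400, 2.7124, 3.0253, 3.4371, 2.7600]

beam 1: φ=-135°, α=120°
  dir = (cos 120°, sin 120°) = (-0.5000, 0.8660); from cell (5,3)
  next x-line at t=1.3600, next y-line at t=0.4388; Δt_x=2.0000, Δt_y=1.1547
    y: enter (5,4) at t=0.4388
    x: enter (4,4) at t=1.3600
    y: enter (4,5) at t=1.5935
    y: enter (4,6) at t=2.7482
    x: enter (3,6) at t=3.3600
    y: enter (3,7) at t=3.9029
    y: enter (3,8) at t=5.0576 ← occupied
  → r_1 = 5.0576
beam 2: φ=-90°, α=165°
  dir = (cos 165°, sin 165°) = (-0.9659, 0.2588); from cell (5,3)
  next x-line at t=0.7040, next y-line at t=1.4682; Δt_x=1.0353, Δt_y=3.8637
    x: enter (4,3) at t=0.7040
    y: enter (4,4) at t=1.4682
    x: enter (3,4) at t=1.7393
    x: enter (2,4) at t=2.7745
    x: enter (1,4) at t=3.8098
    x: enter (0,4) at t=4.8451 ← occupied
  → r_2 = 4.8451
beam 3: φ=-45°, α=210°
  dir = (cos 210°, sin 210°) = (-0.8660, -0.5000); from cell (5,3)
  next x-line at t=0.7852, next y-line at t=1.2400; Δt_x=1.1547, Δt_y=2.0000
    x: enter (4,3) at t=0.7852
    y: enter (4,2) at t=1.2400
    x: enter (3,2) at t=1.9399
    x: enter (2,2) at t=3.0946
    y: enter (2,1) at t=3.2400
    x: enter (1,1) at t=4.2493
    y: enter (1,0) at t=5.2400 ← occupied
  → r_3 = 5.2400
beam 4: φ=0°, α=255°
  dir = (cos 255°, sin 255°) = (-0.2588, -0.9659); from cell (5,3)
  next x-line at t=2.6273, next y-line at t=0.6419; Δt_x=3.8637, Δt_y=1.0353
    y: enter (5,2) at t=0.6419
    y: enter (5,1) at t=1.6771
    x: enter (4,1) at t=2.6273
    y: enter (4,0) at t=2.7124 ← occupied
  → r_4 = 2.7124
beam 5: φ=45°, α=300°
  dir = (cos 300°, sin 300°) = (0.5000, -0.8660); from cell (5,3)
  next x-line at t=0.6400, next y-line at t=0.7159; Δt_x=2.0000, Δt_y=1.1547
    x: enter (6,3) at t=0.6400
    y: enter (6,2) at t=0.7159
    y: enter (6,1) at t=1.8706
    x: enter (7,1) at t=2.6400
    y: enter (7,0) at t=3.0253 ← occupied
  → r_5 = 3.0253
beam 6: φ=90°, α=345°
  dir = (cos 345°, sin 345°) = (0.9659, -0.2588); from cell (5,3)
  next x-line at t=0.3313, next y-line at t=2.3955; Δt_x=1.0353, Δt_y=3.8637
    x: enter (6,3) at t=0.3313
    x: enter (7,3) at t=1.3666
    y: enter (7,2) at t=2.3955
    x: enter (8,2) at t=2.4018
    x: enter (9,2) at t=3.4371 ← occupied
  → r_6 = 3.4371
beam 7: φ=135°, α=30°
  dir = (cos 30°, sin 30°) = (0.8660, 0.5000); from cell (5,3)
  next x-line at t=0.3695, next y-line at t=0.7600; Δt_x=1.1547, Δt_y=2.0000
    x: enter (6,3) at t=0.3695
    y: enter (6,4) at t=0.7600
    x: enter (7,4) at t=1.5242
    x: enter (8,4) at t=2.6789
    y: enter (8,5) at t=2.7600 ← occupied
  → r_7 = 2.7600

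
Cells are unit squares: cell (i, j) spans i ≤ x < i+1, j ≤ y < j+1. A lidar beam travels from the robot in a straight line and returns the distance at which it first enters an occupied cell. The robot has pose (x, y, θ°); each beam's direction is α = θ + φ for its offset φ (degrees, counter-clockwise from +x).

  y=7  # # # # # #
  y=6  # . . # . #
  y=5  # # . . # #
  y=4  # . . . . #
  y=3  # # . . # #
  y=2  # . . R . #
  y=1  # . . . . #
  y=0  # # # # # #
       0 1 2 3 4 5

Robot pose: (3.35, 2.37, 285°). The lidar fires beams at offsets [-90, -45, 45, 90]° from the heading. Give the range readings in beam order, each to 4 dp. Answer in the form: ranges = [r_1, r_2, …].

ranges = [2.4329, 1.5819, 1.9053, 1.7082]

beam 1: φ=-90°, α=195°
  direction (-0.9659, -0.2588); cell (3,2); t to first gridline: x 0.3623, y 1.4296 (then +1.0353 / +3.8637)
    (2,2) via x @ 0.3623
    (1,2) via x @ 1.3976
    (1,1) via y @ 1.4296
    (0,1) via x @ 2.4329  # hit
  → r_1 = 2.4329
beam 2: φ=-45°, α=240°
  direction (-0.5000, -0.8660); cell (3,2); t to first gridline: x 0.7000, y 0.4272 (then +2.0000 / +1.1547)
    (3,1) via y @ 0.4272
    (2,1) via x @ 0.7000
    (2,0) via y @ 1.5819  # hit
  → r_2 = 1.5819
beam 3: φ=45°, α=330°
  direction (0.8660, -0.5000); cell (3,2); t to first gridline: x 0.7506, y 0.7400 (then +1.1547 / +2.0000)
    (3,1) via y @ 0.7400
    (4,1) via x @ 0.7506
    (5,1) via x @ 1.9053  # hit
  → r_3 = 1.9053
beam 4: φ=90°, α=15°
  direction (0.9659, 0.2588); cell (3,2); t to first gridline: x 0.6729, y 2.4341 (then +1.0353 / +3.8637)
    (4,2) via x @ 0.6729
    (5,2) via x @ 1.7082  # hit
  → r_4 = 1.7082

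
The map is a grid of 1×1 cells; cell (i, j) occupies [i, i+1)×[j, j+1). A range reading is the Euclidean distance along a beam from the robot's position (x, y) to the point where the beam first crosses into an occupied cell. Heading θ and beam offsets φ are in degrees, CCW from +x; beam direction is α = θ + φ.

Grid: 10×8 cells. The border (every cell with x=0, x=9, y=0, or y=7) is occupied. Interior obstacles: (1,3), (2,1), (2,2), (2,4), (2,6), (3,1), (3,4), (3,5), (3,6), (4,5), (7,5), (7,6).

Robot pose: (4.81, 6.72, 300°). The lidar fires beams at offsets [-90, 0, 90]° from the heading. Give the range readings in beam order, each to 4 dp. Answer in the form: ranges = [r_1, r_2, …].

ranges = [0.9353, 6.6049, 0.5600]

beam 1: φ=-90°, α=210°
  d=(-0.8660,-0.5000)  start (4,6)  tX=0.9353 tY=1.4400  stride 1/|dx|=1.1547 1/|dy|=2.0000
    cross x-line → (3,6), t=0.9353 (wall)
  → r_1 = 0.9353
beam 2: φ=0°, α=300°
  d=(0.5000,-0.8660)  start (4,6)  tX=0.3800 tY=0.8314  stride 1/|dx|=2.0000 1/|dy|=1.1547
    cross x-line → (5,6), t=0.3800
    cross y-line → (5,5), t=0.8314
    cross y-line → (5,4), t=1.9861
    cross x-line → (6,4), t=2.3800
    cross y-line → (6,3), t=3.1408
    cross y-line → (6,2), t=4.2955
    cross x-line → (7,2), t=4.3800
    cross y-line → (7,1), t=5.4502
    cross x-line → (8,1), t=6.3800
    cross y-line → (8,0), t=6.6049 (wall)
  → r_2 = 6.6049
beam 3: φ=90°, α=30°
  d=(0.8660,0.5000)  start (4,6)  tX=0.2194 tY=0.5600  stride 1/|dx|=1.1547 1/|dy|=2.0000
    cross x-line → (5,6), t=0.2194
    cross y-line → (5,7), t=0.5600 (wall)
  → r_3 = 0.5600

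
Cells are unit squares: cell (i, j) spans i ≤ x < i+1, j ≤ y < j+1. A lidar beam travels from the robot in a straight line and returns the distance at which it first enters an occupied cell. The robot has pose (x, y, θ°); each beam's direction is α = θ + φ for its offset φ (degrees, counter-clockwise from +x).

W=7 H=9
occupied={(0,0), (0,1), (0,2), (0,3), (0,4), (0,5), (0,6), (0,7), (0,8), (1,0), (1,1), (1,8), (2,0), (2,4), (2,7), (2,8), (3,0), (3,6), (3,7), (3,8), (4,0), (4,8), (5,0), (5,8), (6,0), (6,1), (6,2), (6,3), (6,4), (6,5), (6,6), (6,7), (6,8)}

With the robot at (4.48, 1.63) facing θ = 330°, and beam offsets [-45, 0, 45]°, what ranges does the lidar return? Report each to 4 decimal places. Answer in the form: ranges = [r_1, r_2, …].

ranges = [0.6522, 1.2600, 1.5736]

beam 1: φ=-45°, α=285°
  direction (0.2588, -0.9659); cell (4,1); t to first gridline: x 2.0091, y 0.6522 (then +3.8637 / +1.0353)
    (4,0) via y @ 0.6522  # hit
  → r_1 = 0.6522
beam 2: φ=0°, α=330°
  direction (0.8660, -0.5000); cell (4,1); t to first gridline: x 0.6004, y 1.2600 (then +1.1547 / +2.0000)
    (5,1) via x @ 0.6004
    (5,0) via y @ 1.2600  # hit
  → r_2 = 1.2600
beam 3: φ=45°, α=15°
  direction (0.9659, 0.2588); cell (4,1); t to first gridline: x 0.5383, y 1.4296 (then +1.0353 / +3.8637)
    (5,1) via x @ 0.5383
    (5,2) via y @ 1.4296
    (6,2) via x @ 1.5736  # hit
  → r_3 = 1.5736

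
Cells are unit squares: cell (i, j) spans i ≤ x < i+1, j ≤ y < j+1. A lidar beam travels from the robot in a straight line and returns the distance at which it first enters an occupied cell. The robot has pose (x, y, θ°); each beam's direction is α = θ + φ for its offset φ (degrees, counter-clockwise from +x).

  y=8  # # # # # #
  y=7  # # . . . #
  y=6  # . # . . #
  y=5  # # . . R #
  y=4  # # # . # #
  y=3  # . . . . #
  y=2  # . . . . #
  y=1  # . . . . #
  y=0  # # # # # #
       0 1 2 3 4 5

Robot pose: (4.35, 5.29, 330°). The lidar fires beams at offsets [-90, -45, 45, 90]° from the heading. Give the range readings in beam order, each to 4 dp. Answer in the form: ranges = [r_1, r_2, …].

beam 1: φ=-90°, α=240°
  d=(-0.5000,-0.8660)  start (4,5)  tX=0.7000 tY=0.3349  stride 1/|dx|=2.0000 1/|dy|=1.1547
    cross y-line → (4,4), t=0.3349 (wall)
  → r_1 = 0.3349
beam 2: φ=-45°, α=285°
  d=(0.2588,-0.9659)  start (4,5)  tX=2.5114 tY=0.3002  stride 1/|dx|=3.8637 1/|dy|=1.0353
    cross y-line → (4,4), t=0.3002 (wall)
  → r_2 = 0.3002
beam 3: φ=45°, α=15°
  d=(0.9659,0.2588)  start (4,5)  tX=0.6729 tY=2.7432  stride 1/|dx|=1.0353 1/|dy|=3.8637
    cross x-line → (5,5), t=0.6729 (wall)
  → r_3 = 0.6729
beam 4: φ=90°, α=60°
  d=(0.5000,0.8660)  start (4,5)  tX=1.3000 tY=0.8198  stride 1/|dx|=2.0000 1/|dy|=1.1547
    cross y-line → (4,6), t=0.8198
    cross x-line → (5,6), t=1.3000 (wall)
  → r_4 = 1.3000

ranges = [0.3349, 0.3002, 0.6729, 1.3000]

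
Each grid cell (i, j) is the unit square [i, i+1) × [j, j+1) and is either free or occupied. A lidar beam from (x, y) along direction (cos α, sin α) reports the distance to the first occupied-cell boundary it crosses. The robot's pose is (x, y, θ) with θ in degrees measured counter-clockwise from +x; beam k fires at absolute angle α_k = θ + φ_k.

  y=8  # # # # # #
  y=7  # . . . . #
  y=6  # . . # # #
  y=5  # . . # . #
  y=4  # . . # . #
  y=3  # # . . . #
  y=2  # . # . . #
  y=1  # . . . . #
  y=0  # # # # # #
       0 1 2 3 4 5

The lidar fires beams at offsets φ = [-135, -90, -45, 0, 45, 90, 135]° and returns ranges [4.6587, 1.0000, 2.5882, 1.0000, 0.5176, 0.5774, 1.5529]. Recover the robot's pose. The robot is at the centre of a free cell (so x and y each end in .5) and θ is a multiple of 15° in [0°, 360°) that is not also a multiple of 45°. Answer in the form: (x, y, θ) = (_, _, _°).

(x, y, θ) = (3.5, 1.5, 210°)

Enumerate (i+0.5, j+0.5, θ) over the 22 free cells and 16 admissible headings. For each, cast all 7 beams and compare to the given ranges.
  (4.5, 2.5, 285°): beam 1 = 2.8868 ≠ 4.6587 ✗
  (3.5, 1.5, 300°): beam 1 = 2.5882 ≠ 4.6587 ✗
  (1.5, 2.5, 150°): beam 1 = 0.5176 ≠ 4.6587 ✗
  (2.5, 6.5, 240°): beam 1 = 1.5529 ≠ 4.6587 ✗
  …
  (3.5, 1.5, 210°): r_1=4.6587, r_2=1.0000, r_3=2.5882, r_4=1.0000, r_5=0.5176, r_6=0.5774, r_7=1.5529 — all match ✓
No second candidate reproduces the full scan.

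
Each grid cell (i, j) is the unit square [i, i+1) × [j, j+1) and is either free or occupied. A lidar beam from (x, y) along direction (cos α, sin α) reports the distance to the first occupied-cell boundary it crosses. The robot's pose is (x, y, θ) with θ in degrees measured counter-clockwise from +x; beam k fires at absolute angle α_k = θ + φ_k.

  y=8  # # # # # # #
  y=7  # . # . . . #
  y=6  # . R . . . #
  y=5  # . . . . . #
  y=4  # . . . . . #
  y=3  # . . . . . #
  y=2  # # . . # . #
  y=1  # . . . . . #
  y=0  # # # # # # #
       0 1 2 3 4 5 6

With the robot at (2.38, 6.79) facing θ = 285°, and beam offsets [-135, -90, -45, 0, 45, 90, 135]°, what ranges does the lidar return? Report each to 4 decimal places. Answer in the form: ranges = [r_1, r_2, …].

beam 1: φ=-135°, α=150°
  dir = (cos 150°, sin 150°) = (-0.8660, 0.5000); from cell (2,6)
  next x-line at t=0.4388, next y-line at t=0.4200; Δt_x=1.1547, Δt_y=2.0000
    y: enter (2,7) at t=0.4200 ← occupied
  → r_1 = 0.4200
beam 2: φ=-90°, α=195°
  dir = (cos 195°, sin 195°) = (-0.9659, -0.2588); from cell (2,6)
  next x-line at t=0.3934, next y-line at t=3.0523; Δt_x=1.0353, Δt_y=3.8637
    x: enter (1,6) at t=0.3934
    x: enter (0,6) at t=1.4287 ← occupied
  → r_2 = 1.4287
beam 3: φ=-45°, α=240°
  dir = (cos 240°, sin 240°) = (-0.5000, -0.8660); from cell (2,6)
  next x-line at t=0.7600, next y-line at t=0.9122; Δt_x=2.0000, Δt_y=1.1547
    x: enter (1,6) at t=0.7600
    y: enter (1,5) at t=0.9122
    y: enter (1,4) at t=2.0669
    x: enter (0,4) at t=2.7600 ← occupied
  → r_3 = 2.7600
beam 4: φ=0°, α=285°
  dir = (cos 285°, sin 285°) = (0.2588, -0.9659); from cell (2,6)
  next x-line at t=2.3955, next y-line at t=0.8179; Δt_x=3.8637, Δt_y=1.0353
    y: enter (2,5) at t=0.8179
    y: enter (2,4) at t=1.8531
    x: enter (3,4) at t=2.3955
    y: enter (3,3) at t=2.8884
    y: enter (3,2) at t=3.9237
    y: enter (3,1) at t=4.9590
    y: enter (3,0) at t=5.9942 ← occupied
  → r_4 = 5.9942
beam 5: φ=45°, α=330°
  dir = (cos 330°, sin 330°) = (0.8660, -0.5000); from cell (2,6)
  next x-line at t=0.7159, next y-line at t=1.5800; Δt_x=1.1547, Δt_y=2.0000
    x: enter (3,6) at t=0.7159
    y: enter (3,5) at t=1.5800
    x: enter (4,5) at t=1.8706
    x: enter (5,5) at t=3.0253
    y: enter (5,4) at t=3.5800
    x: enter (6,4) at t=4.1800 ← occupied
  → r_5 = 4.1800
beam 6: φ=90°, α=15°
  dir = (cos 15°, sin 15°) = (0.9659, 0.2588); from cell (2,6)
  next x-line at t=0.6419, next y-line at t=0.8114; Δt_x=1.0353, Δt_y=3.8637
    x: enter (3,6) at t=0.6419
    y: enter (3,7) at t=0.8114
    x: enter (4,7) at t=1.6771
    x: enter (5,7) at t=2.7124
    x: enter (6,7) at t=3.7477 ← occupied
  → r_6 = 3.7477
beam 7: φ=135°, α=60°
  dir = (cos 60°, sin 60°) = (0.5000, 0.8660); from cell (2,6)
  next x-line at t=1.2400, next y-line at t=0.2425; Δt_x=2.0000, Δt_y=1.1547
    y: enter (2,7) at t=0.2425 ← occupied
  → r_7 = 0.2425

ranges = [0.4200, 1.4287, 2.7600, 5.9942, 4.1800, 3.7477, 0.2425]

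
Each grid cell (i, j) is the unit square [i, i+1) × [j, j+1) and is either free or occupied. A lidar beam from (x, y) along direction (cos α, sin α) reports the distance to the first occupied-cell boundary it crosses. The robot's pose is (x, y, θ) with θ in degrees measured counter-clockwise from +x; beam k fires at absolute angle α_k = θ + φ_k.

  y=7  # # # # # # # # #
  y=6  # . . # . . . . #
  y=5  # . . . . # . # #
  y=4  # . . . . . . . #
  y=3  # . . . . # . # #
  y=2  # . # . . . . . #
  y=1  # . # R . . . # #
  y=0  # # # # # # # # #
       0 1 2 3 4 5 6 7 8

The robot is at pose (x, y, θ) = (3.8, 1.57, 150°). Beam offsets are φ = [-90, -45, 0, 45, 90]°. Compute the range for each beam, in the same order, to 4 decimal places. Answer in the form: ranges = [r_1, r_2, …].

ranges = [2.4000, 5.6215, 0.9238, 0.8282, 0.6582]

beam 1: φ=-90°, α=60°
  dir = (cos 60°, sin 60°) = (0.5000, 0.8660); from cell (3,1)
  next x-line at t=0.4000, next y-line at t=0.4965; Δt_x=2.0000, Δt_y=1.1547
    x: enter (4,1) at t=0.4000
    y: enter (4,2) at t=0.4965
    y: enter (4,3) at t=1.6512
    x: enter (5,3) at t=2.4000 ← occupied
  → r_1 = 2.4000
beam 2: φ=-45°, α=105°
  dir = (cos 105°, sin 105°) = (-0.2588, 0.9659); from cell (3,1)
  next x-line at t=3.0910, next y-line at t=0.4452; Δt_x=3.8637, Δt_y=1.0353
    y: enter (3,2) at t=0.4452
    y: enter (3,3) at t=1.4804
    y: enter (3,4) at t=2.5157
    x: enter (2,4) at t=3.0910
    y: enter (2,5) at t=3.5510
    y: enter (2,6) at t=4.5863
    y: enter (2,7) at t=5.6215 ← occupied
  → r_2 = 5.6215
beam 3: φ=0°, α=150°
  dir = (cos 150°, sin 150°) = (-0.8660, 0.5000); from cell (3,1)
  next x-line at t=0.9238, next y-line at t=0.8600; Δt_x=1.1547, Δt_y=2.0000
    y: enter (3,2) at t=0.8600
    x: enter (2,2) at t=0.9238 ← occupied
  → r_3 = 0.9238
beam 4: φ=45°, α=195°
  dir = (cos 195°, sin 195°) = (-0.9659, -0.2588); from cell (3,1)
  next x-line at t=0.8282, next y-line at t=2.2023; Δt_x=1.0353, Δt_y=3.8637
    x: enter (2,1) at t=0.8282 ← occupied
  → r_4 = 0.8282
beam 5: φ=90°, α=240°
  dir = (cos 240°, sin 240°) = (-0.5000, -0.8660); from cell (3,1)
  next x-line at t=1.6000, next y-line at t=0.6582; Δt_x=2.0000, Δt_y=1.1547
    y: enter (3,0) at t=0.6582 ← occupied
  → r_5 = 0.6582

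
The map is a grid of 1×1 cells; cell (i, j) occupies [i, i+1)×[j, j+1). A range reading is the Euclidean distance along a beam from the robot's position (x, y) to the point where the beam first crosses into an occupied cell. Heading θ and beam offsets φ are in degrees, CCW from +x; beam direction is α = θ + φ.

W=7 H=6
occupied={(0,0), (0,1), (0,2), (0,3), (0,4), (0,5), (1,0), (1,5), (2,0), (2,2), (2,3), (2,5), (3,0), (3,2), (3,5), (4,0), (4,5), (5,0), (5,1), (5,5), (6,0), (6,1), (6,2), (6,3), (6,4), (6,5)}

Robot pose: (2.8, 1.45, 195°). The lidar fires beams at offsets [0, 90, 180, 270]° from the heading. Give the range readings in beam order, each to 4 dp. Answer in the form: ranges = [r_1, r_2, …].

ranges = [1.7387, 0.4659, 3.3129, 0.5694]

beam 1: φ=0°, α=195°
  d=(-0.9659,-0.2588)  start (2,1)  tX=0.8282 tY=1.7387  stride 1/|dx|=1.0353 1/|dy|=3.8637
    cross x-line → (1,1), t=0.8282
    cross y-line → (1,0), t=1.7387 (wall)
  → r_1 = 1.7387
beam 2: φ=90°, α=285°
  d=(0.2588,-0.9659)  start (2,1)  tX=0.7727 tY=0.4659  stride 1/|dx|=3.8637 1/|dy|=1.0353
    cross y-line → (2,0), t=0.4659 (wall)
  → r_2 = 0.4659
beam 3: φ=180°, α=15°
  d=(0.9659,0.2588)  start (2,1)  tX=0.2071 tY=2.1250  stride 1/|dx|=1.0353 1/|dy|=3.8637
    cross x-line → (3,1), t=0.2071
    cross x-line → (4,1), t=1.2423
    cross y-line → (4,2), t=2.1250
    cross x-line → (5,2), t=2.2776
    cross x-line → (6,2), t=3.3129 (wall)
  → r_3 = 3.3129
beam 4: φ=270°, α=105°
  d=(-0.2588,0.9659)  start (2,1)  tX=3.0910 tY=0.5694  stride 1/|dx|=3.8637 1/|dy|=1.0353
    cross y-line → (2,2), t=0.5694 (wall)
  → r_4 = 0.5694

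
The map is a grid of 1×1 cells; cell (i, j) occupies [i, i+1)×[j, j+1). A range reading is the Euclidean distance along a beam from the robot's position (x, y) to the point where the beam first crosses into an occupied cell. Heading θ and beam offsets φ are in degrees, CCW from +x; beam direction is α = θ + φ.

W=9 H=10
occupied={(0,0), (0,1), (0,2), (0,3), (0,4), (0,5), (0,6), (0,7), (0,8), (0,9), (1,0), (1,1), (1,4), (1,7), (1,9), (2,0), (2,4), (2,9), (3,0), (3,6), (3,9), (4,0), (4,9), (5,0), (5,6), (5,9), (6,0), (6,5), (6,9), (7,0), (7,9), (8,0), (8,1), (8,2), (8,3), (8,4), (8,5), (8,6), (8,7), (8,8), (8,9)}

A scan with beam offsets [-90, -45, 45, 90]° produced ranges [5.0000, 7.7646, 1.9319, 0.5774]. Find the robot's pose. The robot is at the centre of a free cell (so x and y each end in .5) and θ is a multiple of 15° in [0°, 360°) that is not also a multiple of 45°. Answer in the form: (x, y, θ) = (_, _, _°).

(x, y, θ) = (5.5, 1.5, 150°)

Enumerate (i+0.5, j+0.5, θ) over the 49 free cells and 16 admissible headings. For each, cast all 4 beams and compare to the given ranges.
  (4.5, 6.5, 285°): beam 1 = 0.5176 ≠ 5.0000 ✗
  (4.5, 4.5, 165°): beam 1 = 1.9319 ≠ 5.0000 ✗
  (6.5, 6.5, 210°): beam 1 = 2.8868 ≠ 5.0000 ✗
  (3.5, 8.5, 255°): beam 1 = 1.9319 ≠ 5.0000 ✗
  …
  (5.5, 1.5, 150°): r_1=5.0000, r_2=7.7646, r_3=1.9319, r_4=0.5774 — all match ✓
Only this pose fits every beam.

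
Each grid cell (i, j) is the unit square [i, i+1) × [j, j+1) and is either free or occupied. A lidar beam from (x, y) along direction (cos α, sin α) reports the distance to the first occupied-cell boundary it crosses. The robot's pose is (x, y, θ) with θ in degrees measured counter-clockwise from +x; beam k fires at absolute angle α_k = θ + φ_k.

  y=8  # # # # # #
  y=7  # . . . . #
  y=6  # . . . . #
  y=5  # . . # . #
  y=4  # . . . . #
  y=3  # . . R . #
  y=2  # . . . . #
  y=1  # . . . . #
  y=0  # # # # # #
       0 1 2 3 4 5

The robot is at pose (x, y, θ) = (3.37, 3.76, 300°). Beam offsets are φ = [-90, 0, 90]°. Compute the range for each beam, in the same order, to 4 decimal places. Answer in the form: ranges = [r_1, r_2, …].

beam 1: φ=-90°, α=210°
  dir = (cos 210°, sin 210°) = (-0.8660, -0.5000); from cell (3,3)
  next x-line at t=0.4272, next y-line at t=1.5200; Δt_x=1.1547, Δt_y=2.0000
    x: enter (2,3) at t=0.4272
    y: enter (2,2) at t=1.5200
    x: enter (1,2) at t=1.5819
    x: enter (0,2) at t=2.7366 ← occupied
  → r_1 = 2.7366
beam 2: φ=0°, α=300°
  dir = (cos 300°, sin 300°) = (0.5000, -0.8660); from cell (3,3)
  next x-line at t=1.2600, next y-line at t=0.8776; Δt_x=2.0000, Δt_y=1.1547
    y: enter (3,2) at t=0.8776
    x: enter (4,2) at t=1.2600
    y: enter (4,1) at t=2.0323
    y: enter (4,0) at t=3.1870 ← occupied
  → r_2 = 3.1870
beam 3: φ=90°, α=30°
  dir = (cos 30°, sin 30°) = (0.8660, 0.5000); from cell (3,3)
  next x-line at t=0.7275, next y-line at t=0.4800; Δt_x=1.1547, Δt_y=2.0000
    y: enter (3,4) at t=0.4800
    x: enter (4,4) at t=0.7275
    x: enter (5,4) at t=1.8822 ← occupied
  → r_3 = 1.8822

ranges = [2.7366, 3.1870, 1.8822]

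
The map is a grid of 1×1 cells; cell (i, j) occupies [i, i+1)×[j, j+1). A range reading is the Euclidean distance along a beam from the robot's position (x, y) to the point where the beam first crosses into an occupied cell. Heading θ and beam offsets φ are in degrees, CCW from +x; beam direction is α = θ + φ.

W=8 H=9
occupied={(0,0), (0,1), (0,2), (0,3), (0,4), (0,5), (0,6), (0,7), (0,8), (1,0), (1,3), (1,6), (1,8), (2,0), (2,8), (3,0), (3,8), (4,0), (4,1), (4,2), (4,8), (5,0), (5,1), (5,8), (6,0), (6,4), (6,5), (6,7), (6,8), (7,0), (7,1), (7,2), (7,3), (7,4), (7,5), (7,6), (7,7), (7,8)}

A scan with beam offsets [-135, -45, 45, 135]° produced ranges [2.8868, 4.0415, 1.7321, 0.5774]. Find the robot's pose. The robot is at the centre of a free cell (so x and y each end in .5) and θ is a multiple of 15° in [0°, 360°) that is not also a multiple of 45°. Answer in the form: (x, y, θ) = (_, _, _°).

(x, y, θ) = (2.5, 6.5, 15°)

Enumerate (i+0.5, j+0.5, θ) over the 34 free cells and 16 admissible headings. For each, cast all 4 beams and compare to the given ranges.
  (3.5, 1.5, 165°): beam 1 = 0.5774 ≠ 2.8868 ✗
  (2.5, 7.5, 330°): beam 1 = 1.5529 ≠ 2.8868 ✗
  (1.5, 1.5, 165°): beam 2 = 1.0000 ≠ 4.0415 ✗
  (2.5, 6.5, 330°): beam 1 = 0.5176 ≠ 2.8868 ✗
  …
  (2.5, 6.5, 15°): r_1=2.8868, r_2=4.0415, r_3=1.7321, r_4=0.5774 — all match ✓
No second candidate reproduces the full scan.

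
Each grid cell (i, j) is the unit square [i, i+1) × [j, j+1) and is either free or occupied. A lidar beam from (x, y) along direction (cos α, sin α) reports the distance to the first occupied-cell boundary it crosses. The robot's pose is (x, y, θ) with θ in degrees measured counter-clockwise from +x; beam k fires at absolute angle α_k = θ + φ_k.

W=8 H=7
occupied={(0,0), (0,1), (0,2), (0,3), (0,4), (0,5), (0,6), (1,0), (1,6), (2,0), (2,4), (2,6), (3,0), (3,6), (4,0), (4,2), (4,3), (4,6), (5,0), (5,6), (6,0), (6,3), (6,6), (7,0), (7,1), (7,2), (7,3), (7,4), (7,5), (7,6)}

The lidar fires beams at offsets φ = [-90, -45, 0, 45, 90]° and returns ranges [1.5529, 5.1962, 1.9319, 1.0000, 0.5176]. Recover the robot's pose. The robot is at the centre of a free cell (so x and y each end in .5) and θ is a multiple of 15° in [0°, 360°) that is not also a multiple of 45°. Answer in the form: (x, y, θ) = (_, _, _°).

Candidates: 26 free-cell centres × 16 headings = 416 poses. Raycast each; keep the one whose scan matches to 4 dp.
  (6.5, 5.5, 30°): beam 1 = 1.0000 ≠ 1.5529 ✗
  (3.5, 5.5, 285°): beam 1 = 2.5882 ≠ 1.5529 ✗
  (6.5, 5.5, 345°): beam 2 = 1.0000 ≠ 5.1962 ✗
  (4.5, 5.5, 150°): beam 1 = 0.5774 ≠ 1.5529 ✗
  (2.5, 5.5, 120°): beam 1 = 1.0000 ≠ 1.5529 ✗
  …
  (6.5, 1.5, 165°): r_1=1.5529, r_2=5.1962, r_3=1.9319, r_4=1.0000, r_5=0.5176 — all match ✓
Only this pose fits every beam.

(x, y, θ) = (6.5, 1.5, 165°)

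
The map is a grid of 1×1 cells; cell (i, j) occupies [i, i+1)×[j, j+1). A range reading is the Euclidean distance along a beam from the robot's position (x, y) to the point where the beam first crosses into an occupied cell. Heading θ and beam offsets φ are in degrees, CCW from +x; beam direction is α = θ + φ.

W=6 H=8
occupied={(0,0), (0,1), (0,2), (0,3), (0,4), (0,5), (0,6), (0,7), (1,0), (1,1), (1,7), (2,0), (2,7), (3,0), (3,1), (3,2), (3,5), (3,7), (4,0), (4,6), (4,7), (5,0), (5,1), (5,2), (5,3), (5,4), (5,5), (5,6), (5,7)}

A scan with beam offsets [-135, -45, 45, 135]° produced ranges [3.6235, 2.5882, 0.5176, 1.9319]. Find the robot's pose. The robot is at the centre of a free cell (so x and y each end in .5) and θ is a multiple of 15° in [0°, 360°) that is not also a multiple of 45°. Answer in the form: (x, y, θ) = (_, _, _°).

Candidates: 19 free-cell centres × 16 headings = 304 poses. Raycast each; keep the one whose scan matches to 4 dp.
  (2.5, 6.5, 30°): beam 1 = 4.6587 ≠ 3.6235 ✗
  (2.5, 1.5, 195°): beam 1 = 1.0000 ≠ 3.6235 ✗
  (2.5, 3.5, 75°): beam 1 = 1.0000 ≠ 3.6235 ✗
  (4.5, 2.5, 240°): beam 1 = 2.5882 ≠ 3.6235 ✗
  …
  (1.5, 4.5, 120°): r_1=3.6235, r_2=2.5882, r_3=0.5176, r_4=1.9319 — all match ✓
No second candidate reproduces the full scan.

(x, y, θ) = (1.5, 4.5, 120°)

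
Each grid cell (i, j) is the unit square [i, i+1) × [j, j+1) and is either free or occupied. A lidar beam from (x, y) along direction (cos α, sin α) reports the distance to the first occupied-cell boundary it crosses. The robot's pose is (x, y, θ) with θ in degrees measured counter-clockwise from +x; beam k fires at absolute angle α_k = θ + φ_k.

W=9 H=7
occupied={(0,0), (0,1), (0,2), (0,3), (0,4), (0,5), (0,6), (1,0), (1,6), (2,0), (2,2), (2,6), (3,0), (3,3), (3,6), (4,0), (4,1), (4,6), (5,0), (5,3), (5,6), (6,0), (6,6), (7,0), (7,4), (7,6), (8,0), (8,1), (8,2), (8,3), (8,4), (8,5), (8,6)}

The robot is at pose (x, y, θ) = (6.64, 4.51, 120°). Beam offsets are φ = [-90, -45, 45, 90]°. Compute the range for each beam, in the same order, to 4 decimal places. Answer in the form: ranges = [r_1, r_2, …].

beam 1: φ=-90°, α=30°
  direction (0.8660, 0.5000); cell (6,4); t to first gridline: x 0.4157, y 0.9800 (then +1.1547 / +2.0000)
    (7,4) via x @ 0.4157  # hit
  → r_1 = 0.4157
beam 2: φ=-45°, α=75°
  direction (0.2588, 0.9659); cell (6,4); t to first gridline: x 1.3909, y 0.5073 (then +3.8637 / +1.0353)
    (6,5) via y @ 0.5073
    (7,5) via x @ 1.3909
    (7,6) via y @ 1.5426  # hit
  → r_2 = 1.5426
beam 3: φ=45°, α=165°
  direction (-0.9659, 0.2588); cell (6,4); t to first gridline: x 0.6626, y 1.8932 (then +1.0353 / +3.8637)
    (5,4) via x @ 0.6626
    (4,4) via x @ 1.6979
    (4,5) via y @ 1.8932
    (3,5) via x @ 2.7331
    (2,5) via x @ 3.7684
    (1,5) via x @ 4.8037
    (1,6) via y @ 5.7569  # hit
  → r_3 = 5.7569
beam 4: φ=90°, α=210°
  direction (-0.8660, -0.5000); cell (6,4); t to first gridline: x 0.7390, y 1.0200 (then +1.1547 / +2.0000)
    (5,4) via x @ 0.7390
    (5,3) via y @ 1.0200  # hit
  → r_4 = 1.0200

ranges = [0.4157, 1.5426, 5.7569, 1.0200]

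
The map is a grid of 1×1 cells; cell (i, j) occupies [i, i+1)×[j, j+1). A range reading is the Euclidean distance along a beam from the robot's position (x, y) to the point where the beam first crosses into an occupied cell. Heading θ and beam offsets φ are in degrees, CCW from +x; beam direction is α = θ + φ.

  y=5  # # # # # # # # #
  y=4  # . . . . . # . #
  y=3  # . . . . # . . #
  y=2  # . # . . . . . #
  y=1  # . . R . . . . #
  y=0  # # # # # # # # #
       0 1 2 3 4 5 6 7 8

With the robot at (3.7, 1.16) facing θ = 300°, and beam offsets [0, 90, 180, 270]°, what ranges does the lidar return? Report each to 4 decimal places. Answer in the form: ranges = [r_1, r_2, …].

beam 1: φ=0°, α=300°
  d=(0.5000,-0.8660)  start (3,1)  tX=0.6000 tY=0.1848  stride 1/|dx|=2.0000 1/|dy|=1.1547
    cross y-line → (3,0), t=0.1848 (wall)
  → r_1 = 0.1848
beam 2: φ=90°, α=30°
  d=(0.8660,0.5000)  start (3,1)  tX=0.3464 tY=1.6800  stride 1/|dx|=1.1547 1/|dy|=2.0000
    cross x-line → (4,1), t=0.3464
    cross x-line → (5,1), t=1.5011
    cross y-line → (5,2), t=1.6800
    cross x-line → (6,2), t=2.6558
    cross y-line → (6,3), t=3.6800
    cross x-line → (7,3), t=3.8105
    cross x-line → (8,3), t=4.9652 (wall)
  → r_2 = 4.9652
beam 3: φ=180°, α=120°
  d=(-0.5000,0.8660)  start (3,1)  tX=1.4000 tY=0.9699  stride 1/|dx|=2.0000 1/|dy|=1.1547
    cross y-line → (3,2), t=0.9699
    cross x-line → (2,2), t=1.4000 (wall)
  → r_3 = 1.4000
beam 4: φ=270°, α=210°
  d=(-0.8660,-0.5000)  start (3,1)  tX=0.8083 tY=0.3200  stride 1/|dx|=1.1547 1/|dy|=2.0000
    cross y-line → (3,0), t=0.3200 (wall)
  → r_4 = 0.3200

ranges = [0.1848, 4.9652, 1.4000, 0.3200]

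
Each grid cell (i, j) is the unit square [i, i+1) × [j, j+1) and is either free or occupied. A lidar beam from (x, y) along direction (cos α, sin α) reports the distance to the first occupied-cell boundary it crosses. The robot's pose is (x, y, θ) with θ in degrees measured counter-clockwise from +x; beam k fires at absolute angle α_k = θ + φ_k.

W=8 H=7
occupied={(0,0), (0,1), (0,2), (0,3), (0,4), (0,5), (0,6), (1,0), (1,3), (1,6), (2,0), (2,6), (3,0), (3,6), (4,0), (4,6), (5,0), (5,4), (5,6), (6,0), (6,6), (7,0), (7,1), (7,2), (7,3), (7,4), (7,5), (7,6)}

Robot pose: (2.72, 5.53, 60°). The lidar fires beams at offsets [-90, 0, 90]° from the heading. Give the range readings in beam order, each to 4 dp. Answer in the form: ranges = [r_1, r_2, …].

ranges = [2.6327, 0.5427, 0.9400]

beam 1: φ=-90°, α=330°
  direction (0.8660, -0.5000); cell (2,5); t to first gridline: x 0.3233, y 1.0600 (then +1.1547 / +2.0000)
    (3,5) via x @ 0.3233
    (3,4) via y @ 1.0600
    (4,4) via x @ 1.4780
    (5,4) via x @ 2.6327  # hit
  → r_1 = 2.6327
beam 2: φ=0°, α=60°
  direction (0.5000, 0.8660); cell (2,5); t to first gridline: x 0.5600, y 0.5427 (then +2.0000 / +1.1547)
    (2,6) via y @ 0.5427  # hit
  → r_2 = 0.5427
beam 3: φ=90°, α=150°
  direction (-0.8660, 0.5000); cell (2,5); t to first gridline: x 0.8314, y 0.9400 (then +1.1547 / +2.0000)
    (1,5) via x @ 0.8314
    (1,6) via y @ 0.9400  # hit
  → r_3 = 0.9400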